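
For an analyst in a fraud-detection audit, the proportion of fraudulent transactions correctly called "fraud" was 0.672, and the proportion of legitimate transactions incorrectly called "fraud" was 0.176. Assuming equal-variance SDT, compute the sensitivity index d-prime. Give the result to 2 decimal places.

d-prime = 1.38

z(0.672) = 0.445, z(0.176) = -0.931
d' = z(H) − z(FA) = 0.445 − (-0.931) = 1.376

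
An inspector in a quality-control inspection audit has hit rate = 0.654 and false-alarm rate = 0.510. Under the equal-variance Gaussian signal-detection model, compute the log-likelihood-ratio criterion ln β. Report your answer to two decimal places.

ln β = -0.08

z(H) = z(0.654) = 0.396
z(FA) = z(0.510) = 0.025
ln β = −½·[z(H)² − z(FA)²] = −0.5 × (0.157 − 0.001) = -0.078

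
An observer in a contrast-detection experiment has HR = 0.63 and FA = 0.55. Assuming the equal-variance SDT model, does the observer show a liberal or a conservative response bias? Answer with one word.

z(H) = 0.332, z(FA) = 0.126
c = −½·(z(H) + z(FA)) = -0.229
c < 0 → liberal criterion (biased toward responding “yes”).

liberal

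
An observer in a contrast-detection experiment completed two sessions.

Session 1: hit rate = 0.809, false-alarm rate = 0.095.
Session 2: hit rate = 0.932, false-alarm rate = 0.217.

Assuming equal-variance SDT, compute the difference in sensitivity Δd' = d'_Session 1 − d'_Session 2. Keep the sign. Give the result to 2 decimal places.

Session 1: z(0.809) = 0.874, z(0.095) = -1.311, d' = 2.185
Session 2: z(0.932) = 1.491, z(0.217) = -0.782, d' = 2.273
Δd' = d'_Session 1 − d'_Session 2 = 2.185 − 2.273 = -0.088
Session 2 has the higher sensitivity.

Δd' = -0.09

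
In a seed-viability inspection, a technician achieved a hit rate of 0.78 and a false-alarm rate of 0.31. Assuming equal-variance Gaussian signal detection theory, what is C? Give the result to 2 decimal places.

C = -0.14

z(H) = z(0.78) = 0.772
z(FA) = z(0.31) = -0.496
c = −½·[z(H) + z(FA)] = −0.5 × (0.772 + (-0.496)) = -0.138
c < 0: the technician has a liberal response bias.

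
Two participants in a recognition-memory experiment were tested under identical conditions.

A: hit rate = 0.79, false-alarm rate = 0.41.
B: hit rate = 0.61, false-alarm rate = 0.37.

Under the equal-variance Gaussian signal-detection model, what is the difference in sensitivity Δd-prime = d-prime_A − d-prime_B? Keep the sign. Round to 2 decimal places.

A: z(0.79) = 0.806, z(0.41) = -0.228, d' = 1.034
B: z(0.61) = 0.279, z(0.37) = -0.332, d' = 0.611
Δd' = d'_A − d'_B = 1.034 − 0.611 = 0.423
A has the higher sensitivity.

Δd-prime = 0.42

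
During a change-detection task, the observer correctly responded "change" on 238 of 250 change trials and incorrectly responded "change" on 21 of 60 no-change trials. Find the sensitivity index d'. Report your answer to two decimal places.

H = 238/250 = 0.9520
FA = 21/60 = 0.3500
z(H) = 1.665
z(FA) = -0.385
d' = z(H) − z(FA) = 1.665 − (-0.385) = 2.050

d' = 2.05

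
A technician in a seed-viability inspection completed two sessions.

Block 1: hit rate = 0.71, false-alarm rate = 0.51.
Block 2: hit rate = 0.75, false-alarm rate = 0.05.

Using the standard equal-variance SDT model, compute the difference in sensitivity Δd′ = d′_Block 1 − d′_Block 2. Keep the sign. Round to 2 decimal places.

Block 1: z(0.71) = 0.553, z(0.51) = 0.025, d' = 0.528
Block 2: z(0.75) = 0.674, z(0.05) = -1.645, d' = 2.319
Δd' = d'_Block 1 − d'_Block 2 = 0.528 − 2.319 = -1.791
Block 2 has the higher sensitivity.

Δd′ = -1.79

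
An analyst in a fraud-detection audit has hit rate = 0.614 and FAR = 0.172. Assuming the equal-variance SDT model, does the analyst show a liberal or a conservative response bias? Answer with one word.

conservative

z(H) = 0.290, z(FA) = -0.946
c = −½·(z(H) + z(FA)) = 0.328
c > 0 → conservative criterion (biased toward responding “no”).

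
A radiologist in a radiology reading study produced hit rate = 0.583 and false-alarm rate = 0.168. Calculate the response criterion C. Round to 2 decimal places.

z(H) = z(0.583) = 0.2096
z(FA) = z(0.168) = -0.9621
c = −½·[z(H) + z(FA)] = −0.5 × (0.2096 + (-0.9621)) = 0.37625

C = 0.38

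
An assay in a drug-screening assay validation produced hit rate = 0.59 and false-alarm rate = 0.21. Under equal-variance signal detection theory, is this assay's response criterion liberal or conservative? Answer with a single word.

conservative

z(H) = 0.228, z(FA) = -0.806
c = −½·(z(H) + z(FA)) = 0.289
c > 0 → conservative criterion (biased toward responding “no”).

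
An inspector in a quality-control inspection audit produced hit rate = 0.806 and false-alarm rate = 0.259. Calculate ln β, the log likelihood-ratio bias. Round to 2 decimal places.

ln β = -0.16

z(0.806) = 0.863, z(0.259) = -0.646
ln β = −½·[z(H)² − z(FA)²] = −0.5 × (0.745 − 0.417) = -0.164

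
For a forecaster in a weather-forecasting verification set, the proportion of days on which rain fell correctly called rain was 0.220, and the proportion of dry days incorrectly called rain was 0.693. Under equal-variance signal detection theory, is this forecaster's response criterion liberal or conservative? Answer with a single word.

conservative

z(H) = -0.772, z(FA) = 0.504
c = −½·(z(H) + z(FA)) = 0.134
c > 0 → conservative criterion (biased toward responding “no”).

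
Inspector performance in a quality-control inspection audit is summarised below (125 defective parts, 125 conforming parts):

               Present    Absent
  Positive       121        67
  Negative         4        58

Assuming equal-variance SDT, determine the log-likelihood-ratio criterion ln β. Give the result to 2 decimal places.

H = 121/125 = 0.9680
FA = 67/125 = 0.5360
z(H) = z(0.9680) = 1.852
z(FA) = z(0.5360) = 0.090
ln β = −½·[z(H)² − z(FA)²] = −0.5 × (3.430 − 0.008) = -1.711

ln β = -1.71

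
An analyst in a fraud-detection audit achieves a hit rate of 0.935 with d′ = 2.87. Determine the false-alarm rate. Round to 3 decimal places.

z(hit rate) = z(0.935) = 1.5141
z(FA) = z(H) − d' = 1.5141 − 2.87 = -1.3559
false-alarm rate = Φ(-1.3559) = 0.0876

false-alarm rate = 0.088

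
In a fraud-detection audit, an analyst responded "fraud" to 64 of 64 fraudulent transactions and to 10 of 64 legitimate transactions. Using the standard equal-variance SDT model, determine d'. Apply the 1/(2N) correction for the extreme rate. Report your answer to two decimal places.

The hit rate is 64/64 = 1, so apply the 1/(2N) correction: H → 1 − 1/(2·64) = 0.99219.
z(H) = z(0.99219) = 2.418
z(FA) = z(0.15625) = -1.010
d' = 2.418 − (-1.010) = 3.428

d' = 3.43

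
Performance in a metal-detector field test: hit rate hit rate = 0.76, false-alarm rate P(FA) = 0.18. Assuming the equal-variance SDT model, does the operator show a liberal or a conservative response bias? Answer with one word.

z(H) = 0.706, z(FA) = -0.915
c = −½·(z(H) + z(FA)) = 0.1045
c > 0 → conservative criterion (biased toward responding “no”).

conservative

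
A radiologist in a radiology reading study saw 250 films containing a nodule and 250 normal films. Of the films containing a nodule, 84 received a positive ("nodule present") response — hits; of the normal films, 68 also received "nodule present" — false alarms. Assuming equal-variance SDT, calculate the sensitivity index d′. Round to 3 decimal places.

H = 84/250 = 0.3360
FA = 68/250 = 0.2720
z(H) = z(0.3360) = -0.4234
z(FA) = z(0.2720) = -0.6068
d' = z(H) − z(FA) = -0.4234 − (-0.6068) = 0.1834

d′ = 0.183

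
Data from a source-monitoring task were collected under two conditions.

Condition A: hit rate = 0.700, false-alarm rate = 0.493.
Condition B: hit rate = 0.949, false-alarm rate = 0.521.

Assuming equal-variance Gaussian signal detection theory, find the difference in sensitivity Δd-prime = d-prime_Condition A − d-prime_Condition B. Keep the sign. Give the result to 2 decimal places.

Condition A: z(0.700) = 0.524, z(0.493) = -0.018, d' = 0.542
Condition B: z(0.949) = 1.635, z(0.521) = 0.053, d' = 1.582
Δd' = d'_Condition A − d'_Condition B = 0.542 − 1.582 = -1.040
Condition B has the higher sensitivity.

Δd-prime = -1.04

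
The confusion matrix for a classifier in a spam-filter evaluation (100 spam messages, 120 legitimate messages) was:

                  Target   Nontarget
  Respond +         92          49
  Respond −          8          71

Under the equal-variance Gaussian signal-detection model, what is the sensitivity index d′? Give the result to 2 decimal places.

d′ = 1.64

H = 92/100 = 0.9200
FA = 49/120 = 0.4083
Φ⁻¹(H) = Φ⁻¹(0.9200) = 1.4051
Φ⁻¹(FA) = Φ⁻¹(0.4083) = -0.2319
d' = z(H) − z(FA) = 1.4051 − (-0.2319) = 1.6370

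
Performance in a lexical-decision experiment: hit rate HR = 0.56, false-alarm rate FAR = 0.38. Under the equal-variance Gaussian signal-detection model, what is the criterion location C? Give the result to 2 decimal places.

Φ⁻¹(H) = Φ⁻¹(0.56) = 0.151
Φ⁻¹(FA) = Φ⁻¹(0.38) = -0.305
c = −½·[z(H) + z(FA)] = −0.5 × (0.151 + (-0.305)) = 0.077

C = 0.08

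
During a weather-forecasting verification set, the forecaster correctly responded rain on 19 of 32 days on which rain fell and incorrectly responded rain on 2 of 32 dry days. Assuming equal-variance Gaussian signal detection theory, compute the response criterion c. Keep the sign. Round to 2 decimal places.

H = 19/32 = 0.5938
FA = 2/32 = 0.0625
z(H) = 0.237
z(FA) = -1.534
c = −½·[z(H) + z(FA)] = −0.5 × (0.237 + (-1.534)) = 0.6485
c > 0: the forecaster has a conservative response bias.

c = 0.65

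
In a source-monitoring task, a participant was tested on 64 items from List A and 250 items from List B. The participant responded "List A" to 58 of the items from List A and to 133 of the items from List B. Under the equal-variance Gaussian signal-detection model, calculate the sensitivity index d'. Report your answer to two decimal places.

H = 58/64 = 0.9062
FA = 133/250 = 0.5320
z(0.9062) = 1.3177, z(0.5320) = 0.0803
d' = z(H) − z(FA) = 1.3177 − 0.0803 = 1.2374

d' = 1.24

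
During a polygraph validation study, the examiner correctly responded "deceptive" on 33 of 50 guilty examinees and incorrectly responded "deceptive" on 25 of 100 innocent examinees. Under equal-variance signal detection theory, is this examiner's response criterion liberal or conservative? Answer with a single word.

conservative

z(H) = 0.412, z(FA) = -0.674
c = −½·(z(H) + z(FA)) = 0.131
c > 0 → conservative criterion (biased toward responding “no”).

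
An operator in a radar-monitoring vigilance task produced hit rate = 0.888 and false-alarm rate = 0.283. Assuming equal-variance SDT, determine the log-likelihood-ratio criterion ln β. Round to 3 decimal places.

z(0.888) = 1.2160, z(0.283) = -0.5740
ln β = −½·[z(H)² − z(FA)²] = −0.5 × (1.4787 − 0.3295) = -0.5746

ln β = -0.575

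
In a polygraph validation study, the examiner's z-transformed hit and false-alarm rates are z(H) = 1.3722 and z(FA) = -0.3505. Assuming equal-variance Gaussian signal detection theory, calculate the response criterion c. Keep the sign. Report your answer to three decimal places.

c = −½·[z(H) + z(FA)] = −½·(1.3722 + (-0.3505)) = -0.51085

c = -0.511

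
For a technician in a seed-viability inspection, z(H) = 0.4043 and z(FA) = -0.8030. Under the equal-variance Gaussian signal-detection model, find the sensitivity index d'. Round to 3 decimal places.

d' = z(H) − z(FA) = 0.4043 − (-0.8030) = 1.2073

d' = 1.207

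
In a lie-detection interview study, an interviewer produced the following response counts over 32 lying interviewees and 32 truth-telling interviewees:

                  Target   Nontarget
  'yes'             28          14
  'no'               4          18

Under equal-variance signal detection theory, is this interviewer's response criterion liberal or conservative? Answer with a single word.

liberal

z(H) = 1.150, z(FA) = -0.157
c = −½·(z(H) + z(FA)) = -0.4965
c < 0 → liberal criterion (biased toward responding “yes”).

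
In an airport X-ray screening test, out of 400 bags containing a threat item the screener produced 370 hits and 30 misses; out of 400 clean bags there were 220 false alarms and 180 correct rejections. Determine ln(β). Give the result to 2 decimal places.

ln β = -1.03

H = 370/400 = 0.9250
FA = 220/400 = 0.5500
Φ⁻¹(H) = 1.440
Φ⁻¹(FA) = 0.126
ln β = −½·[z(H)² − z(FA)²] = −0.5 × (2.074 − 0.016) = -1.029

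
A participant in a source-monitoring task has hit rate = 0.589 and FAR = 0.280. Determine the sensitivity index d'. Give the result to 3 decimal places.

z(H) = 0.2250
z(FA) = -0.5828
d' = z(H) − z(FA) = 0.2250 − (-0.5828) = 0.8078

d' = 0.808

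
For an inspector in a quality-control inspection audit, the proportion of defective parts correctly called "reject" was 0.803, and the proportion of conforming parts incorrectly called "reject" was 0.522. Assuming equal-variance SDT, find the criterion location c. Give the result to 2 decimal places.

c = -0.45

z(H) = z(0.803) = 0.852
z(FA) = z(0.522) = 0.055
c = −½·[z(H) + z(FA)] = −0.5 × (0.852 + 0.055) = -0.4535
c < 0: the inspector has a liberal response bias.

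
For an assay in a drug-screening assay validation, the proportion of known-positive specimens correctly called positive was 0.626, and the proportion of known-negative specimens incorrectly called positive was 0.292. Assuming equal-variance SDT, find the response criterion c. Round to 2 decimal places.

c = 0.11

Φ⁻¹(H) = 0.3213
Φ⁻¹(FA) = -0.5476
c = −½·[z(H) + z(FA)] = −0.5 × (0.3213 + (-0.5476)) = 0.11315
c > 0: the assay has a conservative response bias.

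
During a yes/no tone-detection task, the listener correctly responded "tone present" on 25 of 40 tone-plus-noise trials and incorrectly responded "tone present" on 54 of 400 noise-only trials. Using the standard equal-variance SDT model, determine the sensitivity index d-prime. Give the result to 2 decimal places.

d-prime = 1.42

H = 25/40 = 0.6250
FA = 54/400 = 0.1350
Φ⁻¹(0.6250) = 0.319, Φ⁻¹(0.1350) = -1.103
d' = z(H) − z(FA) = 0.319 − (-1.103) = 1.422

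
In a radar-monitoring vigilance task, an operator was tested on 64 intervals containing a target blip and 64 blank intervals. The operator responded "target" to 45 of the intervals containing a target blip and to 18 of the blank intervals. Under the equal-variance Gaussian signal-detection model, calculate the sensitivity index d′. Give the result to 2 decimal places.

d′ = 1.11

H = 45/64 = 0.7031
FA = 18/64 = 0.2812
Φ⁻¹(0.7031) = 0.5333, Φ⁻¹(0.2812) = -0.5793
d' = z(H) − z(FA) = 0.5333 − (-0.5793) = 1.1126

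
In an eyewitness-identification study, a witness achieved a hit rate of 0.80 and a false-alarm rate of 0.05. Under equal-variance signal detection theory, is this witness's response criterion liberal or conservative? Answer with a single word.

z(H) = 0.842, z(FA) = -1.645
c = −½·(z(H) + z(FA)) = 0.4015
c > 0 → conservative criterion (biased toward responding “no”).

conservative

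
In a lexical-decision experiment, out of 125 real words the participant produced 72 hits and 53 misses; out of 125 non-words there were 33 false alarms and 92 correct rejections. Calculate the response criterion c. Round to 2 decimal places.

H = 72/125 = 0.5760
FA = 33/125 = 0.2640
Φ⁻¹(H) = Φ⁻¹(0.5760) = 0.192
Φ⁻¹(FA) = Φ⁻¹(0.2640) = -0.631
c = −½·[z(H) + z(FA)] = −0.5 × (0.192 + (-0.631)) = 0.2195

c = 0.22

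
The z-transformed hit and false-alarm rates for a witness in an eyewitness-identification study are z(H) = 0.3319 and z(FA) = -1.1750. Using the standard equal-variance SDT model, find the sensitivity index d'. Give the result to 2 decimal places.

d' = z(H) − z(FA) = 0.3319 − (-1.1750) = 1.5069

d' = 1.51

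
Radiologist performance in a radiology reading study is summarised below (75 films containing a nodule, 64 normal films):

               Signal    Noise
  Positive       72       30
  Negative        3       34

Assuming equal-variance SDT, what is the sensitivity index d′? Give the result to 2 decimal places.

H = 72/75 = 0.9600
FA = 30/64 = 0.4688
Φ⁻¹(0.9600) = 1.751, Φ⁻¹(0.4688) = -0.078
d' = z(H) − z(FA) = 1.751 − (-0.078) = 1.829

d′ = 1.83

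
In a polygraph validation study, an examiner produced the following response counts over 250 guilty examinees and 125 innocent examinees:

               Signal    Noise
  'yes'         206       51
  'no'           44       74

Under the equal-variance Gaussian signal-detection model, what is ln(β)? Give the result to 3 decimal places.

ln β = -0.406

H = 206/250 = 0.8240
FA = 51/125 = 0.4080
Φ⁻¹(H) = 0.9307
Φ⁻¹(FA) = -0.2327
ln β = −½·[z(H)² − z(FA)²] = −0.5 × (0.8662 − 0.0541) = -0.40605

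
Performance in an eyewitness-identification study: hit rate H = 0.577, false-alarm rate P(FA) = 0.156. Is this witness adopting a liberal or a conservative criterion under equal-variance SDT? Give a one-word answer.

conservative

z(H) = 0.194, z(FA) = -1.011
c = −½·(z(H) + z(FA)) = 0.4085
c > 0 → conservative criterion (biased toward responding “no”).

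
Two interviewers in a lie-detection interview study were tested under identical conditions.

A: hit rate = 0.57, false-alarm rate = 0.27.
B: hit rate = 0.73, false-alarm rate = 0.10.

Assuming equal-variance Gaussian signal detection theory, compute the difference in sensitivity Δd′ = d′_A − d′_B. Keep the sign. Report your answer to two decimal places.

A: z(0.57) = 0.176, z(0.27) = -0.613, d' = 0.789
B: z(0.73) = 0.613, z(0.10) = -1.282, d' = 1.895
Δd' = d'_A − d'_B = 0.789 − 1.895 = -1.106
B has the higher sensitivity.

Δd′ = -1.11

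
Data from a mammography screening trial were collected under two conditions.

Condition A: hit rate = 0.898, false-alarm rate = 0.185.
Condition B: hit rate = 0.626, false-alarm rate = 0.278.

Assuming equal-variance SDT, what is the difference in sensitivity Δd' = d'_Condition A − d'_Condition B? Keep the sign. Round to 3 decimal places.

Condition A: z(0.898) = 1.2702, z(0.185) = -0.8965, d' = 2.1667
Condition B: z(0.626) = 0.3213, z(0.278) = -0.5888, d' = 0.9101
Δd' = d'_Condition A − d'_Condition B = 2.1667 − 0.9101 = 1.2566
Condition A has the higher sensitivity.

Δd' = 1.257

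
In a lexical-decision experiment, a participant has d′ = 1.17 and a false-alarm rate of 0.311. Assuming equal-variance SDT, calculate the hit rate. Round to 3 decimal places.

hit rate = 0.751

z(false-alarm rate) = z(0.311) = -0.4930
z(H) = z(FA) + d' = -0.4930 + 1.17 = 0.6770
hit rate = Φ(0.6770) = 0.7508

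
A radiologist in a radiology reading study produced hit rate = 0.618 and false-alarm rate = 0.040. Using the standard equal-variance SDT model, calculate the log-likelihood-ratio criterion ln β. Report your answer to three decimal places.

ln β = 1.487

z(0.618) = 0.3002, z(0.040) = -1.7507
ln β = −½·[z(H)² − z(FA)²] = −0.5 × (0.0901 − 3.0650) = 1.48745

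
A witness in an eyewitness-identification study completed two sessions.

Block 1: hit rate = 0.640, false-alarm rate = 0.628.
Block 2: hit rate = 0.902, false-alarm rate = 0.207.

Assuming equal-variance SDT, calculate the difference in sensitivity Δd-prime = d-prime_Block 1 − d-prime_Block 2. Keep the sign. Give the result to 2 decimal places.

Block 1: z(0.640) = 0.358, z(0.628) = 0.327, d' = 0.031
Block 2: z(0.902) = 1.293, z(0.207) = -0.817, d' = 2.110
Δd' = d'_Block 1 − d'_Block 2 = 0.031 − 2.110 = -2.079
Block 2 has the higher sensitivity.

Δd-prime = -2.08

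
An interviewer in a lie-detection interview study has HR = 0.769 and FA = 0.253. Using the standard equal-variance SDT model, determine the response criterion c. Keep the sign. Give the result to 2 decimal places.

c = -0.04

Φ⁻¹(0.769) = 0.7356, Φ⁻¹(0.253) = -0.6651
c = −½·[z(H) + z(FA)] = −0.5 × (0.7356 + (-0.6651)) = -0.03525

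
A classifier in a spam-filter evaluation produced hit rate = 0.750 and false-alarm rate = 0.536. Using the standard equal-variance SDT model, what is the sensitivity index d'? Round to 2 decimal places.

d' = 0.58

z(H) = 0.6745
z(FA) = 0.0904
d' = z(H) − z(FA) = 0.6745 − 0.0904 = 0.5841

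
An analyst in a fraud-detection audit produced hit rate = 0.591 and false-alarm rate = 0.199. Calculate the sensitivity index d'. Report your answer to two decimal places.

d' = 1.08

Φ⁻¹(H) = 0.2301
Φ⁻¹(FA) = -0.8452
d' = z(H) − z(FA) = 0.2301 − (-0.8452) = 1.0753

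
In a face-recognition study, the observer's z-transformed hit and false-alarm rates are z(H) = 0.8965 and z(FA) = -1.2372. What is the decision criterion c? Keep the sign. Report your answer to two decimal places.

c = −½·[z(H) + z(FA)] = −½·(0.8965 + (-1.2372)) = 0.17035
c > 0: the observer has a conservative response bias.

c = 0.17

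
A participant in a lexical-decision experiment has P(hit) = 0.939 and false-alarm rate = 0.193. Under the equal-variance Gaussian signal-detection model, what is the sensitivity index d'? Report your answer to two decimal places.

d' = 2.41

z(0.939) = 1.546, z(0.193) = -0.867
d' = z(H) − z(FA) = 1.546 − (-0.867) = 2.413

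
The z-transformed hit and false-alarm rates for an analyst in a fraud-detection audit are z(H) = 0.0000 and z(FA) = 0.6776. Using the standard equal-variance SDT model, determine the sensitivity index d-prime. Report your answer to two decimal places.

d' = z(H) − z(FA) = 0.0000 − 0.6776 = -0.6776

d-prime = -0.68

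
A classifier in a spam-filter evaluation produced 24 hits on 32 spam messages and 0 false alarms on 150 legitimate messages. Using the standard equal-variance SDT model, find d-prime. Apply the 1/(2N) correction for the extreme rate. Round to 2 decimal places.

The false-alarm rate is 0/150 = 0, so apply the 1/(2N) correction: FA → 1/(2·150) = 0.00333.
z(H) = z(0.75000) = 0.674
z(FA) = z(0.00333) = -2.713
d' = 0.674 − (-2.713) = 3.387

d-prime = 3.39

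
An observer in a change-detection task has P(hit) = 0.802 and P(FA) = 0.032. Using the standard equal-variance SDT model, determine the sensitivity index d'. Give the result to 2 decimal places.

Φ⁻¹(H) = 0.8488
Φ⁻¹(FA) = -1.8522
d' = z(H) − z(FA) = 0.8488 − (-1.8522) = 2.7010

d' = 2.70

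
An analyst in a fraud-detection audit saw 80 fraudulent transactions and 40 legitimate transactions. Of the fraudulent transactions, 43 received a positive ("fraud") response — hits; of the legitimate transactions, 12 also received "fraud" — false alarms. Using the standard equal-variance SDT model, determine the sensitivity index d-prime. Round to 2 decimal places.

d-prime = 0.62

H = 43/80 = 0.5375
FA = 12/40 = 0.3000
z(H) = 0.0941
z(FA) = -0.5244
d' = z(H) − z(FA) = 0.0941 − (-0.5244) = 0.6185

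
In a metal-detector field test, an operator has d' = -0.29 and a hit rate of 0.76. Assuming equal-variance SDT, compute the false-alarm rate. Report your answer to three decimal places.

false-alarm rate = 0.840

z(hit rate) = z(0.76) = 0.7063
z(FA) = z(H) − d' = 0.7063 − (-0.29) = 0.9963
false-alarm rate = Φ(0.9963) = 0.8404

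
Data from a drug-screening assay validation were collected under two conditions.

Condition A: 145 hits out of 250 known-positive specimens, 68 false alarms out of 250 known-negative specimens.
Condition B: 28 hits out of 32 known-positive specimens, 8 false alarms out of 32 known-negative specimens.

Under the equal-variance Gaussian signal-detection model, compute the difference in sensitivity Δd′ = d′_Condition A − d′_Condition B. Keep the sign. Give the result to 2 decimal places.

Δd′ = -1.02

Condition A: z(0.5800) = 0.202, z(0.2720) = -0.607, d' = 0.809
Condition B: z(0.8750) = 1.150, z(0.2500) = -0.674, d' = 1.824
Δd' = d'_Condition A − d'_Condition B = 0.809 − 1.824 = -1.015
Condition B has the higher sensitivity.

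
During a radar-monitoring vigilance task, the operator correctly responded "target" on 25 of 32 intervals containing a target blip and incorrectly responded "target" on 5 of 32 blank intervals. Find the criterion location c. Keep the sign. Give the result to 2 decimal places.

H = 25/32 = 0.7812
FA = 5/32 = 0.1562
Φ⁻¹(H) = 0.7763
Φ⁻¹(FA) = -1.0102
c = −½·[z(H) + z(FA)] = −0.5 × (0.7763 + (-1.0102)) = 0.11695
c > 0: the operator has a conservative response bias.

c = 0.12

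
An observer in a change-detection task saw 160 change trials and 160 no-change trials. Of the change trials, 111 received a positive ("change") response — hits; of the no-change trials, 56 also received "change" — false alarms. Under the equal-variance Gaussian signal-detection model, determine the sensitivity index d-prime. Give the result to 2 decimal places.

H = 111/160 = 0.6937
FA = 56/160 = 0.3500
z(0.6937) = 0.5064, z(0.3500) = -0.3853
d' = z(H) − z(FA) = 0.5064 − (-0.3853) = 0.8917

d-prime = 0.89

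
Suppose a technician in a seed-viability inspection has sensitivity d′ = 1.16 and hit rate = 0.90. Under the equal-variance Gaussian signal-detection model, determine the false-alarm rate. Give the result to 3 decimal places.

z(hit rate) = z(0.90) = 1.2816
z(FA) = z(H) − d' = 1.2816 − 1.16 = 0.1216
false-alarm rate = Φ(0.1216) = 0.5484

false-alarm rate = 0.548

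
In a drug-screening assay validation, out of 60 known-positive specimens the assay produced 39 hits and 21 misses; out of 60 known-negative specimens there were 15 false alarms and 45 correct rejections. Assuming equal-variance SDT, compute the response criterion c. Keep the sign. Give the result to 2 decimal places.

H = 39/60 = 0.6500
FA = 15/60 = 0.2500
z(0.6500) = 0.385, z(0.2500) = -0.674
c = −½·[z(H) + z(FA)] = −0.5 × (0.385 + (-0.674)) = 0.1445

c = 0.14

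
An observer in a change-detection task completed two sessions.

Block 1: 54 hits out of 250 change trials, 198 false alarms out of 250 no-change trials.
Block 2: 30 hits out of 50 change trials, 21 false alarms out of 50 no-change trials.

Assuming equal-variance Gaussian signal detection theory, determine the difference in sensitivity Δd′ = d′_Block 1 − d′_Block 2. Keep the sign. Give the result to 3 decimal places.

Δd′ = -2.054

Block 1: z(0.2160) = -0.7858, z(0.7920) = 0.8134, d' = -1.5992
Block 2: z(0.6000) = 0.2533, z(0.4200) = -0.2019, d' = 0.4552
Δd' = d'_Block 1 − d'_Block 2 = -1.5992 − 0.4552 = -2.0544
Block 2 has the higher sensitivity.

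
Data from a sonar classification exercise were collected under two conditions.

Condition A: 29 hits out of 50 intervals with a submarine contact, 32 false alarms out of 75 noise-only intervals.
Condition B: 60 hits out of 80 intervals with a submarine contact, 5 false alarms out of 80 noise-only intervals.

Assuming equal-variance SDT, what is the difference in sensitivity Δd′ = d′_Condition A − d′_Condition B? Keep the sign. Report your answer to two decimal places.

Δd′ = -1.82

Condition A: z(0.5800) = 0.202, z(0.4267) = -0.185, d' = 0.387
Condition B: z(0.7500) = 0.674, z(0.0625) = -1.534, d' = 2.208
Δd' = d'_Condition A − d'_Condition B = 0.387 − 2.208 = -1.821
Condition B has the higher sensitivity.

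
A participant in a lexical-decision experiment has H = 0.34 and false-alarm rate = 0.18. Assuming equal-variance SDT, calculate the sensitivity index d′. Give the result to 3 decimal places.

d′ = 0.503

z(H) = -0.4125
z(FA) = -0.9154
d' = z(H) − z(FA) = -0.4125 − (-0.9154) = 0.5029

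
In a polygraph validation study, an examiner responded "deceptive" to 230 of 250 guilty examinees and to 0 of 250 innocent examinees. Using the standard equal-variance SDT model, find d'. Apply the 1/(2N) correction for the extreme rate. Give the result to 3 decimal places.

The false-alarm rate is 0/250 = 0, so apply the 1/(2N) correction: FA → 1/(2·250) = 0.00200.
z(H) = z(0.92000) = 1.4051
z(FA) = z(0.00200) = -2.8782
d' = 1.4051 − (-2.8782) = 4.2833

d' = 4.283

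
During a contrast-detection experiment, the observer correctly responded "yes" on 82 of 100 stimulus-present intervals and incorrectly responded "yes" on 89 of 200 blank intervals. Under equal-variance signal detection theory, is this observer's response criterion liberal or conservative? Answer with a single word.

z(H) = 0.915, z(FA) = -0.138
c = −½·(z(H) + z(FA)) = -0.3885
c < 0 → liberal criterion (biased toward responding “yes”).

liberal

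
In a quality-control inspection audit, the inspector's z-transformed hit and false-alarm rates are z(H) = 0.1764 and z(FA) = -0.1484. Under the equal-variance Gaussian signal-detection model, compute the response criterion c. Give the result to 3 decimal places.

c = -0.014

c = −½·[z(H) + z(FA)] = −½·(0.1764 + (-0.1484)) = -0.0140
c < 0: the inspector has a liberal response bias.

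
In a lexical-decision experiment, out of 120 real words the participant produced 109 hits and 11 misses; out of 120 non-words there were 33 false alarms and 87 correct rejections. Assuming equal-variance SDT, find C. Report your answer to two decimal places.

C = -0.37

H = 109/120 = 0.9083
FA = 33/120 = 0.2750
z(0.9083) = 1.3304, z(0.2750) = -0.5978
c = −½·[z(H) + z(FA)] = −0.5 × (1.3304 + (-0.5978)) = -0.3663
c < 0: the participant has a liberal response bias.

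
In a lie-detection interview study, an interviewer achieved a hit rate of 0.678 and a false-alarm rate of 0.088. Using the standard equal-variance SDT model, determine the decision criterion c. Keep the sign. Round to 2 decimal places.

Φ⁻¹(H) = 0.462
Φ⁻¹(FA) = -1.353
c = −½·[z(H) + z(FA)] = −0.5 × (0.462 + (-1.353)) = 0.4455

c = 0.45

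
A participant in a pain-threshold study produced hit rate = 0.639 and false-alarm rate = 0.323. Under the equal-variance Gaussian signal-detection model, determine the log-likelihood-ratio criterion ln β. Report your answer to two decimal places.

z(H) = z(0.639) = 0.356
z(FA) = z(0.323) = -0.459
ln β = −½·[z(H)² − z(FA)²] = −0.5 × (0.127 − 0.211) = 0.042

ln β = 0.04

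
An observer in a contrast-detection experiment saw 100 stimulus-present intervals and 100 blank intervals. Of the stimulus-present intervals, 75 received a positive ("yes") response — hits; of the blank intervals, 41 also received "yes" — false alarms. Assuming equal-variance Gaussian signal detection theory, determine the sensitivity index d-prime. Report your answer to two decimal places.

H = 75/100 = 0.7500
FA = 41/100 = 0.4100
Φ⁻¹(0.7500) = 0.6745, Φ⁻¹(0.4100) = -0.2275
d' = z(H) − z(FA) = 0.6745 − (-0.2275) = 0.9020

d-prime = 0.90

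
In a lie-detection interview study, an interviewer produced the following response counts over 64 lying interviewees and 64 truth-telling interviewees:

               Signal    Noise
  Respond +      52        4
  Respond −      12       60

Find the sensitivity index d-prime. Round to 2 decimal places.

H = 52/64 = 0.8125
FA = 4/64 = 0.0625
Φ⁻¹(0.8125) = 0.8871, Φ⁻¹(0.0625) = -1.5341
d' = z(H) − z(FA) = 0.8871 − (-1.5341) = 2.4212

d-prime = 2.42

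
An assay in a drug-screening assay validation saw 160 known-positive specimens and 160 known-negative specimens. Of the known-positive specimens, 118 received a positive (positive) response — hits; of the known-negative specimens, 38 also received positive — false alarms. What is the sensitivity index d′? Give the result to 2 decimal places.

d′ = 1.35

H = 118/160 = 0.7375
FA = 38/160 = 0.2375
z(H) = z(0.7375) = 0.636
z(FA) = z(0.2375) = -0.714
d' = z(H) − z(FA) = 0.636 − (-0.714) = 1.350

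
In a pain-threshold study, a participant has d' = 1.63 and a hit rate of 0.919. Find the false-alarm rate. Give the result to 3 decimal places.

false-alarm rate = 0.408

z(hit rate) = z(0.919) = 1.3984
z(FA) = z(H) − d' = 1.3984 − 1.63 = -0.2316
false-alarm rate = Φ(-0.2316) = 0.4084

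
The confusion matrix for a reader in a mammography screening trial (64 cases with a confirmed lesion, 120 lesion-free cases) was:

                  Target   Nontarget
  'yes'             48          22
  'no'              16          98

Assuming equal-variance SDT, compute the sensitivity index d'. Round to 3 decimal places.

H = 48/64 = 0.7500
FA = 22/120 = 0.1833
z(H) = z(0.7500) = 0.6745
z(FA) = z(0.1833) = -0.9029
d' = z(H) − z(FA) = 0.6745 − (-0.9029) = 1.5774

d' = 1.577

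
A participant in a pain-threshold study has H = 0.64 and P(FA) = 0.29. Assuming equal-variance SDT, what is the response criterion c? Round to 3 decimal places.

c = 0.097

z(H) = 0.3585
z(FA) = -0.5534
c = −½·[z(H) + z(FA)] = −0.5 × (0.3585 + (-0.5534)) = 0.09745
c > 0: the participant has a conservative response bias.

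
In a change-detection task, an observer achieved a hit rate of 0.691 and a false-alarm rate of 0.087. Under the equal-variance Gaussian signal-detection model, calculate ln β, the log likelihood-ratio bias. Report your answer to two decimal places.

ln β = 0.80

z(H) = z(0.691) = 0.499
z(FA) = z(0.087) = -1.359
ln β = −½·[z(H)² − z(FA)²] = −0.5 × (0.249 − 1.847) = 0.799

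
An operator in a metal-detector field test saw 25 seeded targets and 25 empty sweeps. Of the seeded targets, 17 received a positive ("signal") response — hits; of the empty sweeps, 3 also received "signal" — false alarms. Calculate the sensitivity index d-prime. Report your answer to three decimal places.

d-prime = 1.643

H = 17/25 = 0.6800
FA = 3/25 = 0.1200
z(0.6800) = 0.4677, z(0.1200) = -1.1750
d' = z(H) − z(FA) = 0.4677 − (-1.1750) = 1.6427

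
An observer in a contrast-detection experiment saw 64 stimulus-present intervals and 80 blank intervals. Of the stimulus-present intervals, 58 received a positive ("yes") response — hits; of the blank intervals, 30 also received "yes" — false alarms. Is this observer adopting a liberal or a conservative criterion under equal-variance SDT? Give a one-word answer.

liberal

z(H) = 1.318, z(FA) = -0.319
c = −½·(z(H) + z(FA)) = -0.4995
c < 0 → liberal criterion (biased toward responding “yes”).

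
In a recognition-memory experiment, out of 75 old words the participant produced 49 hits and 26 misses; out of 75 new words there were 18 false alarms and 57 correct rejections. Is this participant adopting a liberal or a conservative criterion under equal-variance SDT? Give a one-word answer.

z(H) = 0.394, z(FA) = -0.706
c = −½·(z(H) + z(FA)) = 0.156
c > 0 → conservative criterion (biased toward responding “no”).

conservative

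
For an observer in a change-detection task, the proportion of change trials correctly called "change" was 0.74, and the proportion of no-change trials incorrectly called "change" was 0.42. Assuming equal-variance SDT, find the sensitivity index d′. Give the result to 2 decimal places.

z(0.74) = 0.6433, z(0.42) = -0.2019
d' = z(H) − z(FA) = 0.6433 − (-0.2019) = 0.8452

d′ = 0.85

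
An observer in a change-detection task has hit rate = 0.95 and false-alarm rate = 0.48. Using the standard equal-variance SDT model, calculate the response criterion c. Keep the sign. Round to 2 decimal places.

Φ⁻¹(H) = Φ⁻¹(0.95) = 1.6449
Φ⁻¹(FA) = Φ⁻¹(0.48) = -0.0502
c = −½·[z(H) + z(FA)] = −0.5 × (1.6449 + (-0.0502)) = -0.79735

c = -0.80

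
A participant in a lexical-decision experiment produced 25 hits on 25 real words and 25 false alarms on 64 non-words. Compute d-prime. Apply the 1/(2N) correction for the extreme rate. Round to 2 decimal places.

d-prime = 2.33

The hit rate is 25/25 = 1, so apply the 1/(2N) correction: H → 1 − 1/(2·25) = 0.98000.
z(H) = z(0.98000) = 2.054
z(FA) = z(0.39062) = -0.278
d' = 2.054 − (-0.278) = 2.332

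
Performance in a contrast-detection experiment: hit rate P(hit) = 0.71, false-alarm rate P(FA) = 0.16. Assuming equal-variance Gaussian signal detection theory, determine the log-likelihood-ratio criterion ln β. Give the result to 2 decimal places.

ln β = 0.34

Φ⁻¹(H) = 0.553
Φ⁻¹(FA) = -0.994
ln β = −½·[z(H)² − z(FA)²] = −0.5 × (0.306 − 0.988) = 0.341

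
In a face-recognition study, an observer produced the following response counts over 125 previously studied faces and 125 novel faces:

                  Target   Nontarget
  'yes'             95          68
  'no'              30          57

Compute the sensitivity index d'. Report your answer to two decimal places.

H = 95/125 = 0.7600
FA = 68/125 = 0.5440
z(H) = z(0.7600) = 0.706
z(FA) = z(0.5440) = 0.111
d' = z(H) − z(FA) = 0.706 − 0.111 = 0.595

d' = 0.60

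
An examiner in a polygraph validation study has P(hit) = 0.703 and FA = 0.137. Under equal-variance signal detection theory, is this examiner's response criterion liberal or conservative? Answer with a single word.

conservative

z(H) = 0.533, z(FA) = -1.094
c = −½·(z(H) + z(FA)) = 0.2805
c > 0 → conservative criterion (biased toward responding “no”).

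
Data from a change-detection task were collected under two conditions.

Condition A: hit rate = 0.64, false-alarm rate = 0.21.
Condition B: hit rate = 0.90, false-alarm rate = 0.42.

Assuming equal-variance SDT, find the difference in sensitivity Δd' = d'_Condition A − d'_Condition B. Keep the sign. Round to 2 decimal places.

Condition A: z(0.64) = 0.358, z(0.21) = -0.806, d' = 1.164
Condition B: z(0.90) = 1.282, z(0.42) = -0.202, d' = 1.484
Δd' = d'_Condition A − d'_Condition B = 1.164 − 1.484 = -0.320
Condition B has the higher sensitivity.

Δd' = -0.32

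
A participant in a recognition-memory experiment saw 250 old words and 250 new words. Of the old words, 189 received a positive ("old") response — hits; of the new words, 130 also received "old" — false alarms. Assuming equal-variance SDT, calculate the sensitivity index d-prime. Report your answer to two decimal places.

H = 189/250 = 0.7560
FA = 130/250 = 0.5200
z(0.7560) = 0.6935, z(0.5200) = 0.0502
d' = z(H) − z(FA) = 0.6935 − 0.0502 = 0.6433

d-prime = 0.64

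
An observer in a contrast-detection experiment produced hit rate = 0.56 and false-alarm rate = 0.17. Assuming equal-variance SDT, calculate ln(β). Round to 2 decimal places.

Φ⁻¹(H) = Φ⁻¹(0.56) = 0.151
Φ⁻¹(FA) = Φ⁻¹(0.17) = -0.954
ln β = −½·[z(H)² − z(FA)²] = −0.5 × (0.023 − 0.910) = 0.4435

ln β = 0.44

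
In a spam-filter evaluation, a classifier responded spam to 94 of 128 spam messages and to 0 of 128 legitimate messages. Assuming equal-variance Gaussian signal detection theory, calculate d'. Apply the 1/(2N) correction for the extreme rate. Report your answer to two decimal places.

The false-alarm rate is 0/128 = 0, so apply the 1/(2N) correction: FA → 1/(2·128) = 0.00391.
z(H) = z(0.73438) = 0.626
z(FA) = z(0.00391) = -2.660
d' = 0.626 − (-2.660) = 3.286

d' = 3.29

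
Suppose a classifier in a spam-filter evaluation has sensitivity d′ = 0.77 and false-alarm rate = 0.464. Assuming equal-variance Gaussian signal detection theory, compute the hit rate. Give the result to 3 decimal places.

hit rate = 0.752

z(false-alarm rate) = z(0.464) = -0.0904
z(H) = z(FA) + d' = -0.0904 + 0.77 = 0.6796
hit rate = Φ(0.6796) = 0.7516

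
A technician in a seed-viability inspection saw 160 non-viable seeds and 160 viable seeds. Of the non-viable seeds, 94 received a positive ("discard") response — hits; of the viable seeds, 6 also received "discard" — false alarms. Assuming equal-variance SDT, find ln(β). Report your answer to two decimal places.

H = 94/160 = 0.5875
FA = 6/160 = 0.0375
Φ⁻¹(H) = 0.221
Φ⁻¹(FA) = -1.780
ln β = −½·[z(H)² − z(FA)²] = −0.5 × (0.049 − 3.168) = 1.5595

ln β = 1.56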